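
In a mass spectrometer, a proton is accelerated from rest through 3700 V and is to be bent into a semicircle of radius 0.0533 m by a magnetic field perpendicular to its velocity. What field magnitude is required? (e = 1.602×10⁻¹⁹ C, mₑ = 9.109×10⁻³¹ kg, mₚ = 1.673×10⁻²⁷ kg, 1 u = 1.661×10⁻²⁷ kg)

B ≈ 0.165 T

v = √(2|q|V/m) = √(2·1.602×10⁻¹⁹·3700/1.673×10⁻²⁷) ≈ 8.418×10⁵ m/s.
B = mv/(|q|r) = (1.673×10⁻²⁷)(8.418×10⁵)/((1.602×10⁻¹⁹)(0.0533)) ≈ 0.165 T.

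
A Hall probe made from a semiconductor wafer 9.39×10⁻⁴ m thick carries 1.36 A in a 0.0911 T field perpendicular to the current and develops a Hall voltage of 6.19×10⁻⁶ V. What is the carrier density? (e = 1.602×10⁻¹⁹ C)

From V_H = IB/(n e t), n = IB/(V_H e t).
n = (1.36)(0.0911)/((6.19×10⁻⁶)(1.602×10⁻¹⁹)(9.39×10⁻⁴)) ≈ 1.33×10²⁶ m⁻³.

n ≈ 1.33×10²⁶ m⁻³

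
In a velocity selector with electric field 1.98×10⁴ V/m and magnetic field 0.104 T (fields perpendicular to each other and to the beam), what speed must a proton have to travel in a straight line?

Straight-line motion ⇒ electric and magnetic forces cancel, so E = vB.
v = E/B = 1.98×10⁴/0.104 = 1.90×10⁵ m/s.

v = 1.90×10⁵ m/s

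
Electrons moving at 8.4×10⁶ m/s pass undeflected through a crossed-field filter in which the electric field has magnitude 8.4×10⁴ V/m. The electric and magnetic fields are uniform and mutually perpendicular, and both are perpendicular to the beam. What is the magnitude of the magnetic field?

B = 0.010 T

Balance of forces in the selector: qE = qvB ⇒ B = E/v.
B = 8.4×10⁴/8.4×10⁶ = 0.010 T.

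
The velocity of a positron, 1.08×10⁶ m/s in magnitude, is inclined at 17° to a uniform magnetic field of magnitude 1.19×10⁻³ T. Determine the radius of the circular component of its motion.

v⊥ = v sinθ = 1.08×10⁶·sin17° ≈ 3.158×10⁵ m/s.
r = m v⊥/(|q|B) = (9.109×10⁻³¹)(3.158×10⁵)/((1.602×10⁻¹⁹)(1.19×10⁻³)) ≈ 1.51×10⁻³ m.

r ≈ 1.51×10⁻³ m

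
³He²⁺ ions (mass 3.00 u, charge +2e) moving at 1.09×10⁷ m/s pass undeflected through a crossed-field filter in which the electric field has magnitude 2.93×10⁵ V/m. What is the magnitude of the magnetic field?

Balance of forces in the selector: qE = qvB ⇒ B = E/v.
B = 2.93×10⁵/1.09×10⁷ = 0.0269 T.

B = 0.0269 T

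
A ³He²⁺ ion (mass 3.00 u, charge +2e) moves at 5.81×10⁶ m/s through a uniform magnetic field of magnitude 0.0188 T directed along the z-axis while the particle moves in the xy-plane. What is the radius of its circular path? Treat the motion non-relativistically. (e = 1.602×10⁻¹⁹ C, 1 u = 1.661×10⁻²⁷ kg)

r ≈ 4.81 m

The magnetic force provides the centripetal force: |q|vB = mv²/r.
r = mv/(|q|B) = (4.983×10⁻²⁷)(5.81×10⁶)/((3.204×10⁻¹⁹)(0.0188)) ≈ 4.81 m.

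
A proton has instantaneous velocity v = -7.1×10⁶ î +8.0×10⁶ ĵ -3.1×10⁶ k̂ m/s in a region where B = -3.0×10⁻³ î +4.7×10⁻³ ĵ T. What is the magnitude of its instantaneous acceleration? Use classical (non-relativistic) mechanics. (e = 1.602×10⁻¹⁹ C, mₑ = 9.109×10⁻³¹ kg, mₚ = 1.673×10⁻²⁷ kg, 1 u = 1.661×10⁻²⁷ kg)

v×B = (1.46×10⁴, 9300, -9370) N/C.
F = q v×B = (1.602×10⁻¹⁹ C)·(1.46×10⁴, 9300, -9370) = (2.33×10⁻¹⁵, 1.49×10⁻¹⁵, -1.50×10⁻¹⁵) N.
|a| = |F|/m = 3.150×10⁻¹⁵/1.673×10⁻²⁷ ≈ 1.88×10¹² m/s².

|a| ≈ 1.88×10¹² m/s²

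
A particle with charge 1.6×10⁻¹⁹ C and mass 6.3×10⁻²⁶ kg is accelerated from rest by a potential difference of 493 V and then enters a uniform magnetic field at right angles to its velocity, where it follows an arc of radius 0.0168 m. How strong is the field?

v = √(2|q|V/m) = √(2·1.6×10⁻¹⁹·493/6.3×10⁻²⁶) ≈ 5.004×10⁴ m/s.
B = mv/(|q|r) = (6.3×10⁻²⁶)(5.004×10⁴)/((1.6×10⁻¹⁹)(0.0168)) ≈ 1.17 T.

B ≈ 1.17 T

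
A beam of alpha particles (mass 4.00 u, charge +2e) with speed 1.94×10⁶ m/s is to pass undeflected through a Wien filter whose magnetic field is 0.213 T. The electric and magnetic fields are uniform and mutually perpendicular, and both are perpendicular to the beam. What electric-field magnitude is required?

E = 4.13×10⁵ V/m

For straight-line motion qE = qvB, so E = vB.
E = 1.94×10⁶ × 0.213 = 4.13×10⁵ V/m.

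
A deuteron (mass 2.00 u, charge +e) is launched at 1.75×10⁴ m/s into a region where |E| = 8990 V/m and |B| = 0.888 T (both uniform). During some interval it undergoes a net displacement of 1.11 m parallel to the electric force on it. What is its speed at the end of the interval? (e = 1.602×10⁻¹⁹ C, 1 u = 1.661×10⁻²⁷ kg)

B does no work; ΔKE = |q|E d.
½mv_f² = ½mv₀² + |q|Ed = ½(3.322×10⁻²⁷)(1.75×10⁴)² + (1.602×10⁻¹⁹)(8990)(1.11) ≈ 5.087×10⁻¹⁹ J + 1.599×10⁻¹⁵ J ≈ 1.599×10⁻¹⁵ J.
v_f = √(2·1.599×10⁻¹⁵/3.322×10⁻²⁷) ≈ 9.81×10⁵ m/s.

v_f ≈ 9.81×10⁵ m/s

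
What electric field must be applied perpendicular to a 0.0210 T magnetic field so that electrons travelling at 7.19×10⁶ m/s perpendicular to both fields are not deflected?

E = 1.51×10⁵ V/m

For straight-line motion qE = qvB, so E = vB.
E = 7.19×10⁶ × 0.0210 = 1.51×10⁵ V/m.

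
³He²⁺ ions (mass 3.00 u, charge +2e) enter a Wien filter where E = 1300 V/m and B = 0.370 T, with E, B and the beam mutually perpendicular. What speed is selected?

v = 3510 m/s

Straight-line motion ⇒ electric and magnetic forces cancel, so E = vB.
v = E/B = 1300/0.370 = 3510 m/s.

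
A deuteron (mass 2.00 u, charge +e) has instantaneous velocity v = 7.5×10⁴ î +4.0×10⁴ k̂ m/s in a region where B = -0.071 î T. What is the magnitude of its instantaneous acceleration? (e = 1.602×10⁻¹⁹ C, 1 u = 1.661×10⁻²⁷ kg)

v×B = (0, -2840, 0) N/C.
F = q v×B = (1.602×10⁻¹⁹ C)·(0, -2840, 0) = (0, -4.55×10⁻¹⁶, 0) N.
|a| = |F|/m = 4.550×10⁻¹⁶/3.322×10⁻²⁷ ≈ 1.37×10¹¹ m/s².

|a| ≈ 1.37×10¹¹ m/s²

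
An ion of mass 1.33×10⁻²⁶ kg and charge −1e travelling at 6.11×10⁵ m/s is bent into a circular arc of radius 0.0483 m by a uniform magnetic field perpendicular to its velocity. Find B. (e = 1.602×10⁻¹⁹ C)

B ≈ 1.05 T

From |q|vB = mv²/r, B = mv/(|q|r).
B = (1.33×10⁻²⁶)(6.11×10⁵)/((1.602×10⁻¹⁹)(0.0483)) ≈ 1.05 T.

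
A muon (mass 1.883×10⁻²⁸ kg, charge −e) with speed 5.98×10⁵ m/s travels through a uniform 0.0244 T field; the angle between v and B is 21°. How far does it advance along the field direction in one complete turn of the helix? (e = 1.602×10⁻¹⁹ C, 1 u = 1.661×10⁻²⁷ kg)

v∥ = v cosθ = 5.98×10⁵·cos21° ≈ 5.583×10⁵ m/s.
T = 2πm/(|q|B) = 2π(1.883×10⁻²⁸)/((1.602×10⁻¹⁹)(0.0244)) ≈ 3.027×10⁻⁷ s.
pitch = v∥ T = (5.583×10⁵)(3.027×10⁻⁷) ≈ 0.169 m.

p ≈ 0.169 m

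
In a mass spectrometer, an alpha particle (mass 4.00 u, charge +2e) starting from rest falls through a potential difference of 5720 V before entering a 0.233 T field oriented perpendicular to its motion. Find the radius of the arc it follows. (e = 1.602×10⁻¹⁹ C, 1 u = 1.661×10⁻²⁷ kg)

Acceleration: |q|V = ½mv² ⇒ v = √(2|q|V/m) = √(2·3.204×10⁻¹⁹·5720/6.644×10⁻²⁷) ≈ 7.428×10⁵ m/s.
In the field: r = mv/(|q|B) = (6.644×10⁻²⁷)(7.428×10⁵)/((3.204×10⁻¹⁹)(0.233)) ≈ 0.0661 m.

r ≈ 0.0661 m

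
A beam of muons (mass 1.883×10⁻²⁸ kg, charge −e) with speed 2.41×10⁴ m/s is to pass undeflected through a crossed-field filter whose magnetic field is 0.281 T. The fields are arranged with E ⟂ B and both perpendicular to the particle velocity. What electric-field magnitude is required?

For straight-line motion qE = qvB, so E = vB.
E = 2.41×10⁴ × 0.281 = 6770 V/m.

E = 6770 V/m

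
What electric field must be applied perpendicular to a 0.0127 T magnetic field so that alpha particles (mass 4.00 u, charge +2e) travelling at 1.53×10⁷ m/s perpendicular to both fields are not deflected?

For straight-line motion qE = qvB, so E = vB.
E = 1.53×10⁷ × 0.0127 = 1.94×10⁵ V/m.

E = 1.94×10⁵ V/m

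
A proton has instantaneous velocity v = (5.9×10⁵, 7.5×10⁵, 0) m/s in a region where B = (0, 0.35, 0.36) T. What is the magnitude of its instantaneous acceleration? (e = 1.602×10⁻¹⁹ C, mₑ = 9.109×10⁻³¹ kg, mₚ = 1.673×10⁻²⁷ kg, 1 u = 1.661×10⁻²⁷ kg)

|a| ≈ 3.84×10¹³ m/s²

v×B = (2.70×10⁵, -2.12×10⁵, 2.06×10⁵) N/C.
F = q v×B = (1.602×10⁻¹⁹ C)·(2.70×10⁵, -2.12×10⁵, 2.06×10⁵) = (4.33×10⁻¹⁴, -3.40×10⁻¹⁴, 3.31×10⁻¹⁴) N.
|a| = |F|/m = 6.421×10⁻¹⁴/1.673×10⁻²⁷ ≈ 3.84×10¹³ m/s².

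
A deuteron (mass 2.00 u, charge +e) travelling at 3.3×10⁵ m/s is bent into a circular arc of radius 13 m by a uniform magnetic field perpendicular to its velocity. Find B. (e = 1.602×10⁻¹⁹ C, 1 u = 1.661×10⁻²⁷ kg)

From |q|vB = mv²/r, B = mv/(|q|r).
B = (3.322×10⁻²⁷)(3.3×10⁵)/((1.602×10⁻¹⁹)(13)) ≈ 5.3×10⁻⁴ T.

B ≈ 5.3×10⁻⁴ T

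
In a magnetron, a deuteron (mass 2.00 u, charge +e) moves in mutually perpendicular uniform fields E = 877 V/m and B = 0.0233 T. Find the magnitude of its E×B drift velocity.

v_d ≈ 3.76×10⁴ m/s

In crossed fields the guiding centre drifts at v_d = |E×B|/B² = E/B, independent of charge and mass.
v_d = 877/0.0233 = 3.76×10⁴ m/s.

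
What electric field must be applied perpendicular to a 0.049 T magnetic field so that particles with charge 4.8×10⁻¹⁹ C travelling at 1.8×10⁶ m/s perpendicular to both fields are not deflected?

E = 8.8×10⁴ V/m

For straight-line motion qE = qvB, so E = vB.
E = 1.8×10⁶ × 0.049 = 8.8×10⁴ V/m.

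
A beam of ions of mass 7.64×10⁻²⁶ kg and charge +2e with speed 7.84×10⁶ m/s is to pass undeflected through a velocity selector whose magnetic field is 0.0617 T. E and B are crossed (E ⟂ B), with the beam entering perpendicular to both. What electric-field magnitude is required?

E = 4.84×10⁵ V/m

For straight-line motion qE = qvB, so E = vB.
E = 7.84×10⁶ × 0.0617 = 4.84×10⁵ V/m.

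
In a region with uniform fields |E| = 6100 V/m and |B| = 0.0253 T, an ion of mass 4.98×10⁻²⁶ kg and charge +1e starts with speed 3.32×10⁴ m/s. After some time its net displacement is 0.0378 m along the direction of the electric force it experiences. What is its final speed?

v_f ≈ 5.09×10⁴ m/s

B does no work; ΔKE = |q|E d.
½mv_f² = ½mv₀² + |q|Ed = ½(4.98×10⁻²⁶)(3.32×10⁴)² + (1.602×10⁻¹⁹)(6100)(0.0378) ≈ 2.745×10⁻¹⁷ J + 3.694×10⁻¹⁷ J ≈ 6.438×10⁻¹⁷ J.
v_f = √(2·6.438×10⁻¹⁷/4.98×10⁻²⁶) ≈ 5.09×10⁴ m/s.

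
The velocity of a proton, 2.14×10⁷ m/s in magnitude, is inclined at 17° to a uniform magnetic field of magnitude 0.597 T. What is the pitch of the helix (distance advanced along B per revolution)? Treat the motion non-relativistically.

v∥ = v cosθ = 2.14×10⁷·cos17° ≈ 2.046×10⁷ m/s.
T = 2πm/(|q|B) = 2π(1.673×10⁻²⁷)/((1.602×10⁻¹⁹)(0.597)) ≈ 1.099×10⁻⁷ s.
pitch = v∥ T = (2.046×10⁷)(1.099×10⁻⁷) ≈ 2.25 m.

p ≈ 2.25 m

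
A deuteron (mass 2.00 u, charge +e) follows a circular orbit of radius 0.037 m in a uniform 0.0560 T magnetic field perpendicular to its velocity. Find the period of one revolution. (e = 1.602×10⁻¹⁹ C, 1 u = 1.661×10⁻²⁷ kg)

T ≈ 2.33×10⁻⁶ s

The cyclotron period depends only on m, q, B: T = 2πm/(|q|B).
T = 2π(3.322×10⁻²⁷)/((1.602×10⁻¹⁹)(0.0560)) ≈ 2.33×10⁻⁶ s.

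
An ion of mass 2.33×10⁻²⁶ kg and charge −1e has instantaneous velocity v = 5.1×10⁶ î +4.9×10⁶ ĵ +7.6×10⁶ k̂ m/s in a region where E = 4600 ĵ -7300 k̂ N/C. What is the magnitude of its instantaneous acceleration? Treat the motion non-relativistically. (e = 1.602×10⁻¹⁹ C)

Only an electric field acts, so F = qE = (−1.602×10⁻¹⁹ C)·(0, 4600, -7300) = (0, -7.37×10⁻¹⁶, 1.17×10⁻¹⁵) N.
|a| = |F|/m = 1.382×10⁻¹⁵/2.33×10⁻²⁶ ≈ 5.93×10¹⁰ m/s².

|a| ≈ 5.93×10¹⁰ m/s²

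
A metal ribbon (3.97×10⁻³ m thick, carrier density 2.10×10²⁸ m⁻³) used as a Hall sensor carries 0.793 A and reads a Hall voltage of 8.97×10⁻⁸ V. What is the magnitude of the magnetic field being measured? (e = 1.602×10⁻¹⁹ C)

From V_H = IB/(n e t), B = V_H n e t / I.
B = (8.97×10⁻⁸)(2.10×10²⁸)(1.602×10⁻¹⁹)(3.97×10⁻³)/0.793 ≈ 1.51 T.

B ≈ 1.51 T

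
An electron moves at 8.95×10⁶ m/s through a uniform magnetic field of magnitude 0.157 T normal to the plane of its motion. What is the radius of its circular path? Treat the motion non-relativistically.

r ≈ 3.24×10⁻⁴ m

The magnetic force provides the centripetal force: |q|vB = mv²/r.
r = mv/(|q|B) = (9.109×10⁻³¹)(8.95×10⁶)/((1.602×10⁻¹⁹)(0.157)) ≈ 3.24×10⁻⁴ m.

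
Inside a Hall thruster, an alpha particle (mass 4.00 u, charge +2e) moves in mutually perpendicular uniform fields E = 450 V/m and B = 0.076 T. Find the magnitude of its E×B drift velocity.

v_d ≈ 5900 m/s

In crossed fields the guiding centre drifts at v_d = |E×B|/B² = E/B, independent of charge and mass.
v_d = 450/0.076 = 5900 m/s.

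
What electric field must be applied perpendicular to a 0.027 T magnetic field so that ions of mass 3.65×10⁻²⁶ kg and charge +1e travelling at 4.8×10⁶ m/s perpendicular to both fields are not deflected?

For straight-line motion qE = qvB, so E = vB.
E = 4.8×10⁶ × 0.027 = 1.3×10⁵ V/m.

E = 1.3×10⁵ V/m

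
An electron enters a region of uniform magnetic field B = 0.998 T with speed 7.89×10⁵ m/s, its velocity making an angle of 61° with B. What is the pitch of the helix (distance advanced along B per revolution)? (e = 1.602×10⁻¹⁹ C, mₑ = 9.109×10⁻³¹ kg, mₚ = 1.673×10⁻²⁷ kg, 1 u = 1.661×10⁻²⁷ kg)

v∥ = v cosθ = 7.89×10⁵·cos61° ≈ 3.825×10⁵ m/s.
T = 2πm/(|q|B) = 2π(9.109×10⁻³¹)/((1.602×10⁻¹⁹)(0.998)) ≈ 3.580×10⁻¹¹ s.
pitch = v∥ T = (3.825×10⁵)(3.580×10⁻¹¹) ≈ 1.37×10⁻⁵ m.

p ≈ 1.37×10⁻⁵ m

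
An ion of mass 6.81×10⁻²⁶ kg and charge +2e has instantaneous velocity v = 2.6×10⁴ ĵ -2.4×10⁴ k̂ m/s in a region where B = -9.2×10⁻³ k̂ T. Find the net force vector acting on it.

v×B = (-239, 0, 0) N/C.
F = q v×B = (3.204×10⁻¹⁹ C)·(-239, 0, 0) = (-7.66×10⁻¹⁷, 0, 0) N.

F ≈ (-7.66×10⁻¹⁷, 0, 0) N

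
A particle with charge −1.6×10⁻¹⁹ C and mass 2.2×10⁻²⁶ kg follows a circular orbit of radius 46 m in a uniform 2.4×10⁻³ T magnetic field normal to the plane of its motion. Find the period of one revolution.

The cyclotron period depends only on m, q, B: T = 2πm/(|q|B).
T = 2π(2.2×10⁻²⁶)/((1.6×10⁻¹⁹)(2.4×10⁻³)) ≈ 3.6×10⁻⁴ s.

T ≈ 3.6×10⁻⁴ s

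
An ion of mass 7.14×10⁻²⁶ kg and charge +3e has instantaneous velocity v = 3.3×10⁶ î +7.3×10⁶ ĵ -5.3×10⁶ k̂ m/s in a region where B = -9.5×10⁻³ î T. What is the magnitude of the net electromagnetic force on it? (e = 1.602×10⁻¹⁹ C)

|F| ≈ 4.12×10⁻¹⁴ N

v×B = (0, 5.04×10⁴, 6.94×10⁴) N/C.
F = q v×B = (4.806×10⁻¹⁹ C)·(0, 5.04×10⁴, 6.94×10⁴) = (0, 2.42×10⁻¹⁴, 3.33×10⁻¹⁴) N.
|F| = 4.12×10⁻¹⁴ N.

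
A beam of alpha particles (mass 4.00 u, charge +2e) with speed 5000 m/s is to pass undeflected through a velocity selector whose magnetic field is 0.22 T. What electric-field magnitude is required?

For straight-line motion qE = qvB, so E = vB.
E = 5000 × 0.22 = 1100 V/m.

E = 1100 V/m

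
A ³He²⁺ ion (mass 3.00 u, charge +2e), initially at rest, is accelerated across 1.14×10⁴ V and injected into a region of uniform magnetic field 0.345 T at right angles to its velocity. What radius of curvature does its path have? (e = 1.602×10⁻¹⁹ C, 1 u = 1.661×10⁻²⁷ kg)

Acceleration: |q|V = ½mv² ⇒ v = √(2|q|V/m) = √(2·3.204×10⁻¹⁹·1.14×10⁴/4.983×10⁻²⁷) ≈ 1.211×10⁶ m/s.
In the field: r = mv/(|q|B) = (4.983×10⁻²⁷)(1.211×10⁶)/((3.204×10⁻¹⁹)(0.345)) ≈ 0.0546 m.

r ≈ 0.0546 m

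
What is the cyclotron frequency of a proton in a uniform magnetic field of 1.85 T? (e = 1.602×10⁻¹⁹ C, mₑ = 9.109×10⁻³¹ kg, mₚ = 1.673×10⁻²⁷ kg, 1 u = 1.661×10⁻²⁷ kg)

f = |q|B/(2πm).
f = (1.602×10⁻¹⁹)(1.85)/(2π·1.673×10⁻²⁷) ≈ 2.82×10⁷ Hz.

f ≈ 2.82×10⁷ Hz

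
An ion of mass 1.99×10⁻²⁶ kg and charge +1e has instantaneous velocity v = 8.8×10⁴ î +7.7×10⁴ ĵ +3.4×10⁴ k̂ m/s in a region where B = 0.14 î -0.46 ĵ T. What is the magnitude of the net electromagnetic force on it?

v×B = (1.56×10⁴, 4760, -5.13×10⁴) N/C.
F = q v×B = (1.602×10⁻¹⁹ C)·(1.56×10⁴, 4760, -5.13×10⁴) = (2.51×10⁻¹⁵, 7.63×10⁻¹⁶, -8.21×10⁻¹⁵) N.
|F| = 8.62×10⁻¹⁵ N.

|F| ≈ 8.62×10⁻¹⁵ N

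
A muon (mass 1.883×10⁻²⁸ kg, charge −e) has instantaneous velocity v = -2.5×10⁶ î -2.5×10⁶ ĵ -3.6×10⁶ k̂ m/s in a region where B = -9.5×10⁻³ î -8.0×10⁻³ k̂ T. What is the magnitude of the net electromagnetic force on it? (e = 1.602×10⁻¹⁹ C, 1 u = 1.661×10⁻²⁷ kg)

|F| ≈ 5.47×10⁻¹⁵ N

v×B = (2.00×10⁴, 1.42×10⁴, -2.38×10⁴) N/C.
F = q v×B = (−1.602×10⁻¹⁹ C)·(2.00×10⁴, 1.42×10⁴, -2.38×10⁴) = (-3.20×10⁻¹⁵, -2.27×10⁻¹⁵, 3.80×10⁻¹⁵) N.
|F| = 5.47×10⁻¹⁵ N.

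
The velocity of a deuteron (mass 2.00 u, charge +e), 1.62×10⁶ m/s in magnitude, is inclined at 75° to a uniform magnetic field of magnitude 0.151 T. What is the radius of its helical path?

v⊥ = v sinθ = 1.62×10⁶·sin75° ≈ 1.565×10⁶ m/s.
r = m v⊥/(|q|B) = (3.322×10⁻²⁷)(1.565×10⁶)/((1.602×10⁻¹⁹)(0.151)) ≈ 0.215 m.

r ≈ 0.215 m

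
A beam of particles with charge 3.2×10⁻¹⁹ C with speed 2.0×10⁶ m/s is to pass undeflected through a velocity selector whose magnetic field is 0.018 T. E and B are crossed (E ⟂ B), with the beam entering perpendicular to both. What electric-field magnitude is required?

For straight-line motion qE = qvB, so E = vB.
E = 2.0×10⁶ × 0.018 = 3.6×10⁴ V/m.

E = 3.6×10⁴ V/m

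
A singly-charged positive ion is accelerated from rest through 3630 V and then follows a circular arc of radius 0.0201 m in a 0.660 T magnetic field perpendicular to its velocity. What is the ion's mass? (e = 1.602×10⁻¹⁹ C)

m ≈ 3.88×10⁻²⁷ kg

Combine |q|V = ½mv² and r = mv/(|q|B): eliminate v to get m = qB²r²/(2V).
m = (1.602×10⁻¹⁹)(0.660)²(0.0201)²/(2·3630) ≈ 3.88×10⁻²⁷ kg.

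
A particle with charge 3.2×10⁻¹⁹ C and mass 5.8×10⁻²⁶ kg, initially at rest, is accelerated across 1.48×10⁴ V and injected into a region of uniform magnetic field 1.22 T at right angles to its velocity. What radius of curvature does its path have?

Acceleration: |q|V = ½mv² ⇒ v = √(2|q|V/m) = √(2·3.2×10⁻¹⁹·1.48×10⁴/5.8×10⁻²⁶) ≈ 4.041×10⁵ m/s.
In the field: r = mv/(|q|B) = (5.8×10⁻²⁶)(4.041×10⁵)/((3.2×10⁻¹⁹)(1.22)) ≈ 0.0600 m.

r ≈ 0.0600 m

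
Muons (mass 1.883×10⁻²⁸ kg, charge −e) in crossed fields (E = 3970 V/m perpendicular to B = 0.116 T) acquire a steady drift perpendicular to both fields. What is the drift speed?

The steady drift has the magnetic force balancing the electric force, so v_d = E/B.
v_d = 3970/0.116 = 3.42×10⁴ m/s.

v_d ≈ 3.42×10⁴ m/s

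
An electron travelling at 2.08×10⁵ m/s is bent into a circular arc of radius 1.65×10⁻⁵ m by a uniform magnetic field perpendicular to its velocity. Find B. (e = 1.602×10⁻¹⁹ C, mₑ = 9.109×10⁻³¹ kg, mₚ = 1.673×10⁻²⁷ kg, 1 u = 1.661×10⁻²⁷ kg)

From |q|vB = mv²/r, B = mv/(|q|r).
B = (9.109×10⁻³¹)(2.08×10⁵)/((1.602×10⁻¹⁹)(1.65×10⁻⁵)) ≈ 0.0717 T.

B ≈ 0.0717 T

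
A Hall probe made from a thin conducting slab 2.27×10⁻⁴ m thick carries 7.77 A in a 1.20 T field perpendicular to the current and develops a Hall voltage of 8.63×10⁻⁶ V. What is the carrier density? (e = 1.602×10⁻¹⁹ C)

From V_H = IB/(n e t), n = IB/(V_H e t).
n = (7.77)(1.20)/((8.63×10⁻⁶)(1.602×10⁻¹⁹)(2.27×10⁻⁴)) ≈ 2.97×10²⁸ m⁻³.

n ≈ 2.97×10²⁸ m⁻³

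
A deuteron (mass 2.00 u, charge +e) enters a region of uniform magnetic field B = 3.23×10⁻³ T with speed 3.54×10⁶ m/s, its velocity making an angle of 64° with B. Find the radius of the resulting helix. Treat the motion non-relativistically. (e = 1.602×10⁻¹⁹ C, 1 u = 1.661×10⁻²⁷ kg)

r ≈ 20.4 m

v⊥ = v sinθ = 3.54×10⁶·sin64° ≈ 3.182×10⁶ m/s.
r = m v⊥/(|q|B) = (3.322×10⁻²⁷)(3.182×10⁶)/((1.602×10⁻¹⁹)(3.23×10⁻³)) ≈ 20.4 m.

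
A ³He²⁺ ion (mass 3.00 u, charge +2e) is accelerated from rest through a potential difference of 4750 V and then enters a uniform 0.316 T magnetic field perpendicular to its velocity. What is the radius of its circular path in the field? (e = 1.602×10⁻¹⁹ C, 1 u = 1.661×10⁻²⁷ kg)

Acceleration: |q|V = ½mv² ⇒ v = √(2|q|V/m) = √(2·3.204×10⁻¹⁹·4750/4.983×10⁻²⁷) ≈ 7.816×10⁵ m/s.
In the field: r = mv/(|q|B) = (4.983×10⁻²⁷)(7.816×10⁵)/((3.204×10⁻¹⁹)(0.316)) ≈ 0.0385 m.

r ≈ 0.0385 m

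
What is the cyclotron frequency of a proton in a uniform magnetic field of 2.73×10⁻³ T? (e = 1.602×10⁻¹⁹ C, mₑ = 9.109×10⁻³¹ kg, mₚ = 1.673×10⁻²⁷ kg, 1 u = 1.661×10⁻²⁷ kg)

f ≈ 4.16×10⁴ Hz

f = |q|B/(2πm).
f = (1.602×10⁻¹⁹)(2.73×10⁻³)/(2π·1.673×10⁻²⁷) ≈ 4.16×10⁴ Hz.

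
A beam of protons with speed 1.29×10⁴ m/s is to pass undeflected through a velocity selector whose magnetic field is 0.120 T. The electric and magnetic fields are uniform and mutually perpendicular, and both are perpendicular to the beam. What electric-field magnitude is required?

E = 1550 V/m

For straight-line motion qE = qvB, so E = vB.
E = 1.29×10⁴ × 0.120 = 1550 V/m.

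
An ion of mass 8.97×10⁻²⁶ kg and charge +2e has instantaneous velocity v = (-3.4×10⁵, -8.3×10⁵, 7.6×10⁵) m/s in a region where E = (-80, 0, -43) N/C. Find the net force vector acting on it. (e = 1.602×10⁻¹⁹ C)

Only an electric field acts, so F = qE = (3.204×10⁻¹⁹ C)·(-80.0, 0, -43.0) = (-2.56×10⁻¹⁷, 0, -1.38×10⁻¹⁷) N.

F ≈ (-2.56×10⁻¹⁷, 0, -1.38×10⁻¹⁷) N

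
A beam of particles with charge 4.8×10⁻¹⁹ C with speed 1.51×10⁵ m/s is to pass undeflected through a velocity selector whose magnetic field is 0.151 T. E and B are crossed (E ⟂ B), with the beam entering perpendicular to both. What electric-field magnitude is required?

For straight-line motion qE = qvB, so E = vB.
E = 1.51×10⁵ × 0.151 = 2.28×10⁴ V/m.

E = 2.28×10⁴ V/m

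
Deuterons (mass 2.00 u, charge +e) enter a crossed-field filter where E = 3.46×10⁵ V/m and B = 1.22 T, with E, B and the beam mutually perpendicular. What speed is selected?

For undeflected motion the electric and magnetic forces balance: qE = qvB.
v = E/B = 3.46×10⁵/1.22 = 2.84×10⁵ m/s.
The result is independent of the particle's charge and mass.

v = 2.84×10⁵ m/s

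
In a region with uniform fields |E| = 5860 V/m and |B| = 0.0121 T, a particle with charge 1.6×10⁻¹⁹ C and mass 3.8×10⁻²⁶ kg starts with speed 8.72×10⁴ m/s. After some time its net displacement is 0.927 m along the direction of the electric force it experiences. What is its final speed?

v_f ≈ 2.31×10⁵ m/s

B does no work; ΔKE = |q|E d.
½mv_f² = ½mv₀² + |q|Ed = ½(3.8×10⁻²⁶)(8.72×10⁴)² + (1.6×10⁻¹⁹)(5860)(0.927) ≈ 1.445×10⁻¹⁶ J + 8.692×10⁻¹⁶ J ≈ 1.014×10⁻¹⁵ J.
v_f = √(2·1.014×10⁻¹⁵/3.8×10⁻²⁶) ≈ 2.31×10⁵ m/s.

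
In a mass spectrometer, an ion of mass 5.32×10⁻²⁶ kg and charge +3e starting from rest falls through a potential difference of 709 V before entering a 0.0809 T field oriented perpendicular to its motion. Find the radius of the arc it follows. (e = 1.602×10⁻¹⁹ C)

Acceleration: |q|V = ½mv² ⇒ v = √(2|q|V/m) = √(2·4.806×10⁻¹⁹·709/5.32×10⁻²⁶) ≈ 1.132×10⁵ m/s.
In the field: r = mv/(|q|B) = (5.32×10⁻²⁶)(1.132×10⁵)/((4.806×10⁻¹⁹)(0.0809)) ≈ 0.155 m.

r ≈ 0.155 m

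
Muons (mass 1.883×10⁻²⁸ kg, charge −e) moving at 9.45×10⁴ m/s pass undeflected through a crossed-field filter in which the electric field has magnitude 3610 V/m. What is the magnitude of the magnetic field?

Balance of forces in the selector: qE = qvB ⇒ B = E/v.
B = 3610/9.45×10⁴ = 0.0382 T.

B = 0.0382 T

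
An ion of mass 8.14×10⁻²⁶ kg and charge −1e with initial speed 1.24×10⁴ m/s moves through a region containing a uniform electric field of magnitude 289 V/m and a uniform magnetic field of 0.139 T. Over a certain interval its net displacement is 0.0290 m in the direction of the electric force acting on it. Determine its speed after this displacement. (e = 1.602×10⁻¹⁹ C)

B does no work; ΔKE = |q|E d.
½mv_f² = ½mv₀² + |q|Ed = ½(8.14×10⁻²⁶)(1.24×10⁴)² + (1.602×10⁻¹⁹)(289)(0.0290) ≈ 6.258×10⁻¹⁸ J + 1.343×10⁻¹⁸ J ≈ 7.601×10⁻¹⁸ J.
v_f = √(2·7.601×10⁻¹⁸/8.14×10⁻²⁶) ≈ 1.37×10⁴ m/s.

v_f ≈ 1.37×10⁴ m/s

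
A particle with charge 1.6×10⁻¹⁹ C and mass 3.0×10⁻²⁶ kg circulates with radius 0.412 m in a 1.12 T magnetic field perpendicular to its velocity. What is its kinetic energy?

KE ≈ 9.08×10⁻¹⁴ J

v = |q|Br/m, then KE = ½mv² = (qBr)²/(2m).
v = (1.6×10⁻¹⁹)(1.12)(0.412)/3.0×10⁻²⁶ ≈ 2.461×10⁶ m/s.
KE = ½(3.0×10⁻²⁶)(2.461×10⁶)² ≈ 9.08×10⁻¹⁴ J.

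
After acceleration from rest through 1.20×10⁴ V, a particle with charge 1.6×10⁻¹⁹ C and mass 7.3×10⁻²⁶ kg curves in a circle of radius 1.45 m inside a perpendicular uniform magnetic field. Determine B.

v = √(2|q|V/m) = √(2·1.6×10⁻¹⁹·1.20×10⁴/7.3×10⁻²⁶) ≈ 2.294×10⁵ m/s.
B = mv/(|q|r) = (7.3×10⁻²⁶)(2.294×10⁵)/((1.6×10⁻¹⁹)(1.45)) ≈ 0.0722 T.

B ≈ 0.0722 T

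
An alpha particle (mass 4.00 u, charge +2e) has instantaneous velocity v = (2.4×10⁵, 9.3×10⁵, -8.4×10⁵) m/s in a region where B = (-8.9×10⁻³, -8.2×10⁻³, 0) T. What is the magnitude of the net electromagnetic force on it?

v×B = (-6890, 7480, 6310) N/C.
F = q v×B = (3.204×10⁻¹⁹ C)·(-6890, 7480, 6310) = (-2.21×10⁻¹⁵, 2.40×10⁻¹⁵, 2.02×10⁻¹⁵) N.
|F| = 3.83×10⁻¹⁵ N.

|F| ≈ 3.83×10⁻¹⁵ N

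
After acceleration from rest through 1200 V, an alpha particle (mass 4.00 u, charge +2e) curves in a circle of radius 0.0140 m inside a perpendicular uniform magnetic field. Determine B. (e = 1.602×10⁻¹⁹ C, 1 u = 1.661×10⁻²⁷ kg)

v = √(2|q|V/m) = √(2·3.204×10⁻¹⁹·1200/6.644×10⁻²⁷) ≈ 3.402×10⁵ m/s.
B = mv/(|q|r) = (6.644×10⁻²⁷)(3.402×10⁵)/((3.204×10⁻¹⁹)(0.0140)) ≈ 0.504 T.

B ≈ 0.504 T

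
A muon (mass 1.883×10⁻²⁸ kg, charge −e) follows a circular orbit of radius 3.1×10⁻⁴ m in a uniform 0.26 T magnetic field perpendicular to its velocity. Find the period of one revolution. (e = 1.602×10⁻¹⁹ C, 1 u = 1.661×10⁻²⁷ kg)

T ≈ 2.8×10⁻⁸ s

The cyclotron period depends only on m, q, B: T = 2πm/(|q|B).
T = 2π(1.883×10⁻²⁸)/((1.602×10⁻¹⁹)(0.26)) ≈ 2.8×10⁻⁸ s.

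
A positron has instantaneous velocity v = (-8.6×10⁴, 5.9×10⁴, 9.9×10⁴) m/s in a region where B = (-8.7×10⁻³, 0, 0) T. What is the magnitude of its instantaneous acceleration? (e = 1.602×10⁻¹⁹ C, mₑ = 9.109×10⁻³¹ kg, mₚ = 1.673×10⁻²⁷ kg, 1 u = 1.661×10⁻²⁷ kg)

|a| ≈ 1.76×10¹⁴ m/s²

v×B = (0, -861, 513) N/C.
F = q v×B = (1.602×10⁻¹⁹ C)·(0, -861, 513) = (0, -1.38×10⁻¹⁶, 8.22×10⁻¹⁷) N.
|a| = |F|/m = 1.606×10⁻¹⁶/9.109×10⁻³¹ ≈ 1.76×10¹⁴ m/s².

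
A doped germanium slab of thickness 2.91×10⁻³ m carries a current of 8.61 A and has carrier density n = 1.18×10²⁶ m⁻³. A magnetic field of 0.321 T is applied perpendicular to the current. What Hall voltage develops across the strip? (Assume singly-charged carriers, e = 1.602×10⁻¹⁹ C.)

V_H ≈ 5.02×10⁻⁵ V

V_H = IB/(n e t).
V_H = (8.61)(0.321)/((1.18×10²⁶)(1.602×10⁻¹⁹)(2.91×10⁻³)) ≈ 5.02×10⁻⁵ V.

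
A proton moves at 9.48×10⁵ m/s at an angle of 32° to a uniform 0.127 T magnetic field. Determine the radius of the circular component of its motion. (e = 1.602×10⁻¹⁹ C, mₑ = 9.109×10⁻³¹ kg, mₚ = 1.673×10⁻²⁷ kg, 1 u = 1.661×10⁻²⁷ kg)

r ≈ 0.0413 m

v⊥ = v sinθ = 9.48×10⁵·sin32° ≈ 5.024×10⁵ m/s.
r = m v⊥/(|q|B) = (1.673×10⁻²⁷)(5.024×10⁵)/((1.602×10⁻¹⁹)(0.127)) ≈ 0.0413 m.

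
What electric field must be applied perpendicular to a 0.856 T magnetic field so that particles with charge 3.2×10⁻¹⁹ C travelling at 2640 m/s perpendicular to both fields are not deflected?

For straight-line motion qE = qvB, so E = vB.
E = 2640 × 0.856 = 2260 V/m.

E = 2260 V/m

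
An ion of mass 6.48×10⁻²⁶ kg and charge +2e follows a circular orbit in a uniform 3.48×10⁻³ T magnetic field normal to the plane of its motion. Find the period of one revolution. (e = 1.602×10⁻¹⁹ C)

The cyclotron period depends only on m, q, B: T = 2πm/(|q|B).
T = 2π(6.48×10⁻²⁶)/((3.204×10⁻¹⁹)(3.48×10⁻³)) ≈ 3.65×10⁻⁴ s.

T ≈ 3.65×10⁻⁴ s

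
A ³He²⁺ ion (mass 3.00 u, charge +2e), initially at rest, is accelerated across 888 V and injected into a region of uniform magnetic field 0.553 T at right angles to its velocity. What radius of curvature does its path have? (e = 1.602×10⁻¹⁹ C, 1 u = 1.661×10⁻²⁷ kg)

r ≈ 9.50×10⁻³ m

Acceleration: |q|V = ½mv² ⇒ v = √(2|q|V/m) = √(2·3.204×10⁻¹⁹·888/4.983×10⁻²⁷) ≈ 3.379×10⁵ m/s.
In the field: r = mv/(|q|B) = (4.983×10⁻²⁷)(3.379×10⁵)/((3.204×10⁻¹⁹)(0.553)) ≈ 9.50×10⁻³ m.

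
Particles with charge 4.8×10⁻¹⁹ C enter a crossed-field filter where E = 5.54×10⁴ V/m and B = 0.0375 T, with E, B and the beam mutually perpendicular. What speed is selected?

For undeflected motion the electric and magnetic forces balance: qE = qvB.
v = E/B = 5.54×10⁴/0.0375 = 1.48×10⁶ m/s.

v = 1.48×10⁶ m/s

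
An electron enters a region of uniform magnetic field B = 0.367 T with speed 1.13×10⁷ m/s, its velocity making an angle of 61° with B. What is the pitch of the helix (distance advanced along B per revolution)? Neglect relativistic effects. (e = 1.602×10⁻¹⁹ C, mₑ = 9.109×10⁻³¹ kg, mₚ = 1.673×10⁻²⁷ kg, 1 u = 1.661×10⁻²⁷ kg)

p ≈ 5.33×10⁻⁴ m

v∥ = v cosθ = 1.13×10⁷·cos61° ≈ 5.478×10⁶ m/s.
T = 2πm/(|q|B) = 2π(9.109×10⁻³¹)/((1.602×10⁻¹⁹)(0.367)) ≈ 9.735×10⁻¹¹ s.
pitch = v∥ T = (5.478×10⁶)(9.735×10⁻¹¹) ≈ 5.33×10⁻⁴ m.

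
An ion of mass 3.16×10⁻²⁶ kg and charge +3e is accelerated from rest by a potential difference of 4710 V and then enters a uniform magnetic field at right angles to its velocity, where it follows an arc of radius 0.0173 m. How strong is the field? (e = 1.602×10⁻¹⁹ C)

B ≈ 1.44 T

v = √(2|q|V/m) = √(2·4.806×10⁻¹⁹·4710/3.16×10⁻²⁶) ≈ 3.785×10⁵ m/s.
B = mv/(|q|r) = (3.16×10⁻²⁶)(3.785×10⁵)/((4.806×10⁻¹⁹)(0.0173)) ≈ 1.44 T.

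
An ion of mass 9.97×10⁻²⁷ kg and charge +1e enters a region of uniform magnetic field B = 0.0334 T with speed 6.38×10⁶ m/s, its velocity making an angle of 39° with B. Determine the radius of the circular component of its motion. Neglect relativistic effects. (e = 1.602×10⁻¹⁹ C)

v⊥ = v sinθ = 6.38×10⁶·sin39° ≈ 4.015×10⁶ m/s.
r = m v⊥/(|q|B) = (9.97×10⁻²⁷)(4.015×10⁶)/((1.602×10⁻¹⁹)(0.0334)) ≈ 7.48 m.

r ≈ 7.48 m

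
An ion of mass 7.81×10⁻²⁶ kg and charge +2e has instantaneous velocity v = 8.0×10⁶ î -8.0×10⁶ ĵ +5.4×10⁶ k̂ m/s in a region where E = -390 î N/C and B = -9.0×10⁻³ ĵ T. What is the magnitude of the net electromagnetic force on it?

|F| ≈ 2.78×10⁻¹⁴ N

v×B = (4.86×10⁴, 0, -7.20×10⁴) N/C.
E + v×B = (4.82×10⁴, 0, -7.20×10⁴) N/C.
F = q(E + v×B) = (3.204×10⁻¹⁹ C)·(4.82×10⁴, 0, -7.20×10⁴) = (1.54×10⁻¹⁴, 0, -2.31×10⁻¹⁴) N.
|F| = 2.78×10⁻¹⁴ N.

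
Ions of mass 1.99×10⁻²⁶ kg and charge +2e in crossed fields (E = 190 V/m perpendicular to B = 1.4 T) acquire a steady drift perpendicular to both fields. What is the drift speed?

The steady drift has the magnetic force balancing the electric force, so v_d = E/B.
v_d = 190/1.4 = 140 m/s.

v_d ≈ 140 m/s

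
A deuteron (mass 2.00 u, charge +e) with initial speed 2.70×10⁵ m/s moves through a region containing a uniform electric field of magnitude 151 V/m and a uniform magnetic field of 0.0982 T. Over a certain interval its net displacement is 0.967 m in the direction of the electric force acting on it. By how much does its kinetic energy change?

ΔKE ≈ 2.34×10⁻¹⁷ J

The magnetic force is always ⟂ v and does no work; only the electric force changes KE.
ΔKE = F_E · d = |q|E d = (1.602×10⁻¹⁹)(151)(0.967) ≈ 2.34×10⁻¹⁷ J.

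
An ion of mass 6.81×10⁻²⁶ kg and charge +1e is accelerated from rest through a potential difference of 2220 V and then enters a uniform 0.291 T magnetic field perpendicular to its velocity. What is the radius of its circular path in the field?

Acceleration: |q|V = ½mv² ⇒ v = √(2|q|V/m) = √(2·1.602×10⁻¹⁹·2220/6.81×10⁻²⁶) ≈ 1.022×10⁵ m/s.
In the field: r = mv/(|q|B) = (6.81×10⁻²⁶)(1.022×10⁵)/((1.602×10⁻¹⁹)(0.291)) ≈ 0.149 m.

r ≈ 0.149 m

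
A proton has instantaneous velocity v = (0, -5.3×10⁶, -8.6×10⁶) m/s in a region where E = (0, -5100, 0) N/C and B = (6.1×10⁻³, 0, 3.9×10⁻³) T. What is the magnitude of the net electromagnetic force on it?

|F| ≈ 1.11×10⁻¹⁴ N

v×B = (-2.07×10⁴, -5.25×10⁴, 3.23×10⁴) N/C.
E + v×B = (-2.07×10⁴, -5.76×10⁴, 3.23×10⁴) N/C.
F = q(E + v×B) = (1.602×10⁻¹⁹ C)·(-2.07×10⁴, -5.76×10⁴, 3.23×10⁴) = (-3.31×10⁻¹⁵, -9.22×10⁻¹⁵, 5.18×10⁻¹⁵) N.
|F| = 1.11×10⁻¹⁴ N.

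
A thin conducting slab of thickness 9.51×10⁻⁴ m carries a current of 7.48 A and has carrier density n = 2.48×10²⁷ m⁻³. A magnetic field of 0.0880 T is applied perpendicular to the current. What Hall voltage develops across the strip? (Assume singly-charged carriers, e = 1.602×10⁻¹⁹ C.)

V_H = IB/(n e t).
V_H = (7.48)(0.0880)/((2.48×10²⁷)(1.602×10⁻¹⁹)(9.51×10⁻⁴)) ≈ 1.74×10⁻⁶ V.

V_H ≈ 1.74×10⁻⁶ V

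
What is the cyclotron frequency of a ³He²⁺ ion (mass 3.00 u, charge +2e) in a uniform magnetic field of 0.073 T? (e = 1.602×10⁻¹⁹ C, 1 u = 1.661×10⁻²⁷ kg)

f ≈ 7.5×10⁵ Hz

f = |q|B/(2πm).
f = (3.204×10⁻¹⁹)(0.073)/(2π·4.983×10⁻²⁷) ≈ 7.5×10⁵ Hz.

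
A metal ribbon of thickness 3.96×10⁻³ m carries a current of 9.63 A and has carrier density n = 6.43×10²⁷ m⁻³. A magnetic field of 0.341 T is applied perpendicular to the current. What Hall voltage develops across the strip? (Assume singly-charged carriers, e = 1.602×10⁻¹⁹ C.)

V_H ≈ 8.05×10⁻⁷ V

V_H = IB/(n e t).
V_H = (9.63)(0.341)/((6.43×10²⁷)(1.602×10⁻¹⁹)(3.96×10⁻³)) ≈ 8.05×10⁻⁷ V.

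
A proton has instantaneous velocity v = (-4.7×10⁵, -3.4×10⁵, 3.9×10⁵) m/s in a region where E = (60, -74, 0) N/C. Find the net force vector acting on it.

Only an electric field acts, so F = qE = (1.602×10⁻¹⁹ C)·(60.0, -74.0, 0) = (9.61×10⁻¹⁸, -1.19×10⁻¹⁷, 0) N.

F ≈ (9.61×10⁻¹⁸, -1.19×10⁻¹⁷, 0) N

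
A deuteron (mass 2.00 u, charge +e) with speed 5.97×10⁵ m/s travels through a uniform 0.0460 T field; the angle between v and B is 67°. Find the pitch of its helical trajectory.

v∥ = v cosθ = 5.97×10⁵·cos67° ≈ 2.333×10⁵ m/s.
T = 2πm/(|q|B) = 2π(3.322×10⁻²⁷)/((1.602×10⁻¹⁹)(0.0460)) ≈ 2.832×10⁻⁶ s.
pitch = v∥ T = (2.333×10⁵)(2.832×10⁻⁶) ≈ 0.661 m.

p ≈ 0.661 m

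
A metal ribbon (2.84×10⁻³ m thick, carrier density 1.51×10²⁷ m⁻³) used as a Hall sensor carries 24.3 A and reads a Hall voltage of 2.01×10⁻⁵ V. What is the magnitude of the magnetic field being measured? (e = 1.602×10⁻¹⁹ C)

B ≈ 0.568 T

From V_H = IB/(n e t), B = V_H n e t / I.
B = (2.01×10⁻⁵)(1.51×10²⁷)(1.602×10⁻¹⁹)(2.84×10⁻³)/24.3 ≈ 0.568 T.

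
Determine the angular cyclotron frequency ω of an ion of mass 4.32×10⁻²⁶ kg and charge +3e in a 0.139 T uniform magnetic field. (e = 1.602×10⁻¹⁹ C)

ω = |q|B/m.
ω = (4.806×10⁻¹⁹)(0.139)/4.32×10⁻²⁶ ≈ 1.55×10⁶ rad/s.

ω ≈ 1.55×10⁶ rad/s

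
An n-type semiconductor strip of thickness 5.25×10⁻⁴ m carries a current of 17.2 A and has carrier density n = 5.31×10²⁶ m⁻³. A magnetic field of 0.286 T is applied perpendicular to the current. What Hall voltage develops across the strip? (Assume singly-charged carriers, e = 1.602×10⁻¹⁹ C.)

V_H ≈ 1.10×10⁻⁴ V

V_H = IB/(n e t).
V_H = (17.2)(0.286)/((5.31×10²⁶)(1.602×10⁻¹⁹)(5.25×10⁻⁴)) ≈ 1.10×10⁻⁴ V.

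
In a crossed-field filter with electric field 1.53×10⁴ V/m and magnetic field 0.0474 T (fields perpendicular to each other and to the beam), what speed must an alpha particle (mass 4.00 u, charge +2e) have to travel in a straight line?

For undeflected motion the electric and magnetic forces balance: qE = qvB.
v = E/B = 1.53×10⁴/0.0474 = 3.23×10⁵ m/s.

v = 3.23×10⁵ m/s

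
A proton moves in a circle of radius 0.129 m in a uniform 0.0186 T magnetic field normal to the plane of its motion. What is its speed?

From |q|vB = mv²/r, v = |q|Br/m.
v = (1.602×10⁻¹⁹)(0.0186)(0.129)/1.673×10⁻²⁷ ≈ 2.30×10⁵ m/s.

v ≈ 2.30×10⁵ m/s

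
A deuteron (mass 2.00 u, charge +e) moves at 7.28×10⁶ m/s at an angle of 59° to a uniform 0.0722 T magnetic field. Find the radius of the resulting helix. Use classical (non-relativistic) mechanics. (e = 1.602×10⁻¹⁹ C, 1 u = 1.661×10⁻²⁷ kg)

v⊥ = v sinθ = 7.28×10⁶·sin59° ≈ 6.240×10⁶ m/s.
r = m v⊥/(|q|B) = (3.322×10⁻²⁷)(6.240×10⁶)/((1.602×10⁻¹⁹)(0.0722)) ≈ 1.79 m.

r ≈ 1.79 m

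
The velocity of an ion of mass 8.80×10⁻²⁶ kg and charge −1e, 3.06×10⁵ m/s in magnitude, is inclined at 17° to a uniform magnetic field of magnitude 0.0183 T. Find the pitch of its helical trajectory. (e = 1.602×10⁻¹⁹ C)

p ≈ 55.2 m

v∥ = v cosθ = 3.06×10⁵·cos17° ≈ 2.926×10⁵ m/s.
T = 2πm/(|q|B) = 2π(8.80×10⁻²⁶)/((1.602×10⁻¹⁹)(0.0183)) ≈ 1.886×10⁻⁴ s.
pitch = v∥ T = (2.926×10⁵)(1.886×10⁻⁴) ≈ 55.2 m.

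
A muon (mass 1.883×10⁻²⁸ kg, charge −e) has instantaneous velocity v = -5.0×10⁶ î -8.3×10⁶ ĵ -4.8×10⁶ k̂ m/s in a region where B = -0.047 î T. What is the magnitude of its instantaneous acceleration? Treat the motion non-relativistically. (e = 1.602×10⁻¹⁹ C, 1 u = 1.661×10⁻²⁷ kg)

v×B = (0, 2.26×10⁵, -3.90×10⁵) N/C.
F = q v×B = (−1.602×10⁻¹⁹ C)·(0, 2.26×10⁵, -3.90×10⁵) = (0, -3.61×10⁻¹⁴, 6.25×10⁻¹⁴) N.
|a| = |F|/m = 7.219×10⁻¹⁴/1.883×10⁻²⁸ ≈ 3.83×10¹⁴ m/s².

|a| ≈ 3.83×10¹⁴ m/s²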